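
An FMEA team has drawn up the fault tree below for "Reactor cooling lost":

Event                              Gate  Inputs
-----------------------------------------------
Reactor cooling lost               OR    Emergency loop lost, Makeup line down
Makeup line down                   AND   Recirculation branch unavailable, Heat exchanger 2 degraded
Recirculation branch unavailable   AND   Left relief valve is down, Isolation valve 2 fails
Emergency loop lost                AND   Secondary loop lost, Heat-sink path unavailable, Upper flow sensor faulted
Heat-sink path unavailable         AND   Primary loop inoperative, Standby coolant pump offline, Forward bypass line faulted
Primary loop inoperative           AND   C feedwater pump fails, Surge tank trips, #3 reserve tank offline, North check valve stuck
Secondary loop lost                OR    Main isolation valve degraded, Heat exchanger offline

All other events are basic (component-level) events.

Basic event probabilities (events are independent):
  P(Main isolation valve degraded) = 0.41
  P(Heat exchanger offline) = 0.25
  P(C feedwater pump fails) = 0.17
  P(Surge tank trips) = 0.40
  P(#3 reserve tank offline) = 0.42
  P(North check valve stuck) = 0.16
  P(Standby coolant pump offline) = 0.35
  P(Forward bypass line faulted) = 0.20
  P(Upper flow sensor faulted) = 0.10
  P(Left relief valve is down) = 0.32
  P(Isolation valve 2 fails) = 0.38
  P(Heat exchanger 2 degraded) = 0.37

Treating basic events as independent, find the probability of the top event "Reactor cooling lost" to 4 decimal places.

0.0450

P(Secondary loop lost) [OR] = 1 − (1−0.41) × (1−0.25) = 0.557500
P(Primary loop inoperative) [AND] = 0.17 × 0.40 × 0.42 × 0.16 = 0.004570
P(Heat-sink path unavailable) [AND] = 0.004570 × 0.35 × 0.20 = 0.000320
P(Emergency loop lost) [AND] = 0.557500 × 0.000320 × 0.10 = 0.000018
P(Recirculation branch unavailable) [AND] = 0.32 × 0.38 = 0.121600
P(Makeup line down) [AND] = 0.121600 × 0.37 = 0.044992
P(Reactor cooling lost) [OR] = 1 − (1−0.000018) × (1−0.044992) = 0.045009
Rounded to 4 decimal places: P(Reactor cooling lost) ≈ 0.0450.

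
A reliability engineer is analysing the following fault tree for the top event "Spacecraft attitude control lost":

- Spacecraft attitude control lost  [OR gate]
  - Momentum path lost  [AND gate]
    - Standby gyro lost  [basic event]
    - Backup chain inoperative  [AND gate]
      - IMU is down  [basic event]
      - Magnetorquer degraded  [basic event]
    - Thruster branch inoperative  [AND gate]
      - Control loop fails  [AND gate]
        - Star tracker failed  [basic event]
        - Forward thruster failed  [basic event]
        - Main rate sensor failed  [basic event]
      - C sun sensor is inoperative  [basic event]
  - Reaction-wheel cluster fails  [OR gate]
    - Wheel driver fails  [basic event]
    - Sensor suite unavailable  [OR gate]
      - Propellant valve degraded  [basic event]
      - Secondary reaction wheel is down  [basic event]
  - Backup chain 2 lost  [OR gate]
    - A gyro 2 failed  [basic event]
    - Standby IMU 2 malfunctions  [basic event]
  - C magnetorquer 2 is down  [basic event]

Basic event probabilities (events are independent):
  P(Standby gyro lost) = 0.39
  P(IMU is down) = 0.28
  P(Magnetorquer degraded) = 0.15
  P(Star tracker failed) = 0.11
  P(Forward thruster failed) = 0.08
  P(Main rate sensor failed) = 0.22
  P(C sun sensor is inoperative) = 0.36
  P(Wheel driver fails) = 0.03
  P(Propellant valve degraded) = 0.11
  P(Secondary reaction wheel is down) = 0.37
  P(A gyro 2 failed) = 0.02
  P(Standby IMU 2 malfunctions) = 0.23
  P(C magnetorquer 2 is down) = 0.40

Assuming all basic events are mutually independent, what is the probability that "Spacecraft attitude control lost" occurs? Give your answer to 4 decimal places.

0.7538

P(Backup chain inoperative) [AND] = 0.28 × 0.15 = 0.042000
P(Control loop fails) [AND] = 0.11 × 0.08 × 0.22 = 0.001936
P(Thruster branch inoperative) [AND] = 0.001936 × 0.36 = 0.000697
P(Momentum path lost) [AND] = 0.39 × 0.042000 × 0.000697 = 0.000011
P(Sensor suite unavailable) [OR] = 1 − (1−0.11) × (1−0.37) = 0.439300
P(Reaction-wheel cluster fails) [OR] = 1 − (1−0.03) × (1−0.439300) = 0.456121
P(Backup chain 2 lost) [OR] = 1 − (1−0.02) × (1−0.23) = 0.245400
P(Spacecraft attitude control lost) [OR] = 1 − (1−0.000011) × (1−0.456121) × (1−0.245400) × (1−0.40) = 0.753756
Rounded to 4 decimal places: P(Spacecraft attitude control lost) ≈ 0.7538.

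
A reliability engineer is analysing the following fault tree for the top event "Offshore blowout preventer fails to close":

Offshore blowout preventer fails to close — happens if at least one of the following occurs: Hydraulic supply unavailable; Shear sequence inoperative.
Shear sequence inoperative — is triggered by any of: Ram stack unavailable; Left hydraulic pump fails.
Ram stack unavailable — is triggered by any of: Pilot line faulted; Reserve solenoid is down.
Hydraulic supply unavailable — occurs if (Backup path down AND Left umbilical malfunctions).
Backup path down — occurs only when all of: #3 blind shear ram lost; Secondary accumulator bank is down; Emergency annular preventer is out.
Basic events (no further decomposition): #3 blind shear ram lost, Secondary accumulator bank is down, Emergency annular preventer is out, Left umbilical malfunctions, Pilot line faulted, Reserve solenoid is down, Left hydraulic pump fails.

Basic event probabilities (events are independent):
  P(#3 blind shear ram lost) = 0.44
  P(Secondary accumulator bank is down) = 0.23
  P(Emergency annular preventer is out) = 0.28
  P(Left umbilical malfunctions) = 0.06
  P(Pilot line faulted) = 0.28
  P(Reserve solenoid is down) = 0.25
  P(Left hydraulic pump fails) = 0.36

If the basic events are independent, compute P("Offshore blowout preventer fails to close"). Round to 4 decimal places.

0.6550

P(Backup path down) [AND] = 0.44 × 0.23 × 0.28 = 0.028336
P(Hydraulic supply unavailable) [AND] = 0.028336 × 0.06 = 0.001700
P(Ram stack unavailable) [OR] = 1 − (1−0.28) × (1−0.25) = 0.460000
P(Shear sequence inoperative) [OR] = 1 − (1−0.460000) × (1−0.36) = 0.654400
P(Offshore blowout preventer fails to close) [OR] = 1 − (1−0.001700) × (1−0.654400) = 0.654988
Rounded to 4 decimal places: P(Offshore blowout preventer fails to close) ≈ 0.6550.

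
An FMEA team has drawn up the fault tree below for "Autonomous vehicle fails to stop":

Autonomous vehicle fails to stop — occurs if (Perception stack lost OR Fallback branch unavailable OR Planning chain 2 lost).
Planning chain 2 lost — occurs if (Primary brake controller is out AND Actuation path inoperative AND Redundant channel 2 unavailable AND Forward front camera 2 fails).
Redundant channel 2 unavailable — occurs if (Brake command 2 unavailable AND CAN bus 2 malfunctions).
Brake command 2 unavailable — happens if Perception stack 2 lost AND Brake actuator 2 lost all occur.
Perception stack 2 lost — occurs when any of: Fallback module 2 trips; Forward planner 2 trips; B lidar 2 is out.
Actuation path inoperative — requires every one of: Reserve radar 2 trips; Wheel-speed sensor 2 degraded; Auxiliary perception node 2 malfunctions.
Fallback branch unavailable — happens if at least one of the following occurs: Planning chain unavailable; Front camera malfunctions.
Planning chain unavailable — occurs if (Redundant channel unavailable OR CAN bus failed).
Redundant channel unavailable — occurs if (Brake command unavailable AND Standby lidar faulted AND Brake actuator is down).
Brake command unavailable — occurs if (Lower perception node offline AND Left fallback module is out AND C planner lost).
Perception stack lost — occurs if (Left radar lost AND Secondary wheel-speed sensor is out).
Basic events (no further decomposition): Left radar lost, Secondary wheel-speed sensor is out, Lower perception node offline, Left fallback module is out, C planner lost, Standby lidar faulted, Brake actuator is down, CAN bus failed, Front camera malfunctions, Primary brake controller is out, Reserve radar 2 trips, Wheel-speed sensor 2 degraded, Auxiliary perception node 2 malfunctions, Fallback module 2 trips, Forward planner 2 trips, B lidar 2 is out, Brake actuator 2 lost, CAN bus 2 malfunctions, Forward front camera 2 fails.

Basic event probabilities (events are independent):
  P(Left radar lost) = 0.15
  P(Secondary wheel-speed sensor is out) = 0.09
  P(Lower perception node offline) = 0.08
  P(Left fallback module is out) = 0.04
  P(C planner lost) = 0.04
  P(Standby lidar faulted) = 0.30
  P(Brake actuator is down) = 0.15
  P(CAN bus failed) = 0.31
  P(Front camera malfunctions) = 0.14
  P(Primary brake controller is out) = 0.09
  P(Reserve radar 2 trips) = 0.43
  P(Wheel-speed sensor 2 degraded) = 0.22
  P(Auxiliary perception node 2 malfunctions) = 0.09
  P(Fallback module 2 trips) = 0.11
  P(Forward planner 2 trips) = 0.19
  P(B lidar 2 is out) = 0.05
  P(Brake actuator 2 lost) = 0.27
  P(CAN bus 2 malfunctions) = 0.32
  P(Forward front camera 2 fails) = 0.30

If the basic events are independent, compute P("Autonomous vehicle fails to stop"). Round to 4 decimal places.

0.4146

P(Perception stack lost) [AND] = 0.15 × 0.09 = 0.013500
P(Brake command unavailable) [AND] = 0.08 × 0.04 × 0.04 = 0.000128
P(Redundant channel unavailable) [AND] = 0.000128 × 0.30 × 0.15 = 0.000006
P(Planning chain unavailable) [OR] = 1 − (1−0.000006) × (1−0.31) = 0.310004
P(Fallback branch unavailable) [OR] = 1 − (1−0.310004) × (1−0.14) = 0.406603
P(Actuation path inoperative) [AND] = 0.43 × 0.22 × 0.09 = 0.008514
P(Perception stack 2 lost) [OR] = 1 − (1−0.11) × (1−0.19) × (1−0.05) = 0.315145
P(Brake command 2 unavailable) [AND] = 0.315145 × 0.27 = 0.085089
P(Redundant channel 2 unavailable) [AND] = 0.085089 × 0.32 = 0.027228
P(Planning chain 2 lost) [AND] = 0.09 × 0.008514 × 0.027228 × 0.30 = 0.000006
P(Autonomous vehicle fails to stop) [OR] = 1 − (1−0.013500) × (1−0.406603) × (1−0.000006) = 0.414617
Rounded to 4 decimal places: P(Autonomous vehicle fails to stop) ≈ 0.4146.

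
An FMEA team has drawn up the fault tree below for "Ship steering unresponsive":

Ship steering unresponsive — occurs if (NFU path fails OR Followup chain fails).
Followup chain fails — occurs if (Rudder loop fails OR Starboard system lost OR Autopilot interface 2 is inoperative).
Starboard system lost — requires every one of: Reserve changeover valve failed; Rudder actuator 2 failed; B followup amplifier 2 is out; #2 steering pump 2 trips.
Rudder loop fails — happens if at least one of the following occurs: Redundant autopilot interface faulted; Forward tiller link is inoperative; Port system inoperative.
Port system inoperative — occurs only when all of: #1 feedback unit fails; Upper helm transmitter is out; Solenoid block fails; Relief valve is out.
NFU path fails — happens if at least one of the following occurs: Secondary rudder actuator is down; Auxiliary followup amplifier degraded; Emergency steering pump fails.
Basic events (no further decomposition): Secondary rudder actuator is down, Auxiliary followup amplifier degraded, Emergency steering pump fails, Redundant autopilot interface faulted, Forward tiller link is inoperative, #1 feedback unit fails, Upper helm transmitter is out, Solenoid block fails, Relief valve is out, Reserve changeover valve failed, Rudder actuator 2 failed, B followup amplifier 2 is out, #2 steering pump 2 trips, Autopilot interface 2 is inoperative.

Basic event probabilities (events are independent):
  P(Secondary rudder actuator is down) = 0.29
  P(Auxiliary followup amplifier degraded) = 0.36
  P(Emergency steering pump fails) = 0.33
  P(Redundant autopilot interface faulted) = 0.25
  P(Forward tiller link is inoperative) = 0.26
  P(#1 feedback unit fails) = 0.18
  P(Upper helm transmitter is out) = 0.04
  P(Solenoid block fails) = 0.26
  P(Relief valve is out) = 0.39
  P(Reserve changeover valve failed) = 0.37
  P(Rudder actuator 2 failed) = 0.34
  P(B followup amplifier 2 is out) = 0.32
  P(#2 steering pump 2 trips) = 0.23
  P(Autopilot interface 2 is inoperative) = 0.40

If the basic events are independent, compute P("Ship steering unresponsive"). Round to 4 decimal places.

P(NFU path fails) [OR] = 1 − (1−0.29) × (1−0.36) × (1−0.33) = 0.695552
P(Port system inoperative) [AND] = 0.18 × 0.04 × 0.26 × 0.39 = 0.000730
P(Rudder loop fails) [OR] = 1 − (1−0.25) × (1−0.26) × (1−0.000730) = 0.445405
P(Starboard system lost) [AND] = 0.37 × 0.34 × 0.32 × 0.23 = 0.009259
P(Followup chain fails) [OR] = 1 − (1−0.445405) × (1−0.009259) × (1−0.40) = 0.670324
P(Ship steering unresponsive) [OR] = 1 − (1−0.695552) × (1−0.670324) = 0.899631
Rounded to 4 decimal places: P(Ship steering unresponsive) ≈ 0.8996.

0.8996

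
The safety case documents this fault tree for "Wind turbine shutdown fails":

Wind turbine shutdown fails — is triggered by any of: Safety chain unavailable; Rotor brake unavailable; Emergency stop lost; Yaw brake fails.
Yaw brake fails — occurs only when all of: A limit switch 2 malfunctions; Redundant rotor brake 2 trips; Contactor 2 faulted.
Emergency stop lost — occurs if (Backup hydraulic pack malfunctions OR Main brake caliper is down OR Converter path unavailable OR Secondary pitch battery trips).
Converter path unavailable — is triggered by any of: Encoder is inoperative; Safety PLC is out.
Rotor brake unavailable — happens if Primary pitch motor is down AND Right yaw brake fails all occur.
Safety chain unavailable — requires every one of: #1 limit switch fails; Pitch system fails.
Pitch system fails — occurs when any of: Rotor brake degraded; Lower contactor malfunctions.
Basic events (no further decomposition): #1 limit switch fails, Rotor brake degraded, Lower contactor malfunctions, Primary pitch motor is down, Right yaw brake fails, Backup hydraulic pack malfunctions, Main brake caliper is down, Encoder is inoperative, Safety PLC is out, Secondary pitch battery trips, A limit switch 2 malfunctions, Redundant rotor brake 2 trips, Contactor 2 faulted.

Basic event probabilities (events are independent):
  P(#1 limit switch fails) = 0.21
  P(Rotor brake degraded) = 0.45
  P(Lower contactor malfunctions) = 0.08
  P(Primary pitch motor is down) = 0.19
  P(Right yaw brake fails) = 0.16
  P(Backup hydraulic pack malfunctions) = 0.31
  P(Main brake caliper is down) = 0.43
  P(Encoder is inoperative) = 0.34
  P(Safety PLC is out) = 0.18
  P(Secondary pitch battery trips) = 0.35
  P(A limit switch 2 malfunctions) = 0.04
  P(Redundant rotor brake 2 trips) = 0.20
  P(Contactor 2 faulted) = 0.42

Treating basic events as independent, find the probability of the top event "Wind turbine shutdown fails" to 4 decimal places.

P(Pitch system fails) [OR] = 1 − (1−0.45) × (1−0.08) = 0.494000
P(Safety chain unavailable) [AND] = 0.21 × 0.494000 = 0.103740
P(Rotor brake unavailable) [AND] = 0.19 × 0.16 = 0.030400
P(Converter path unavailable) [OR] = 1 − (1−0.34) × (1−0.18) = 0.458800
P(Emergency stop lost) [OR] = 1 − (1−0.31) × (1−0.43) × (1−0.458800) × (1−0.35) = 0.861645
P(Yaw brake fails) [AND] = 0.04 × 0.20 × 0.42 = 0.003360
P(Wind turbine shutdown fails) [OR] = 1 − (1−0.103740) × (1−0.030400) × (1−0.861645) × (1−0.003360) = 0.880172
Rounded to 4 decimal places: P(Wind turbine shutdown fails) ≈ 0.8802.

0.8802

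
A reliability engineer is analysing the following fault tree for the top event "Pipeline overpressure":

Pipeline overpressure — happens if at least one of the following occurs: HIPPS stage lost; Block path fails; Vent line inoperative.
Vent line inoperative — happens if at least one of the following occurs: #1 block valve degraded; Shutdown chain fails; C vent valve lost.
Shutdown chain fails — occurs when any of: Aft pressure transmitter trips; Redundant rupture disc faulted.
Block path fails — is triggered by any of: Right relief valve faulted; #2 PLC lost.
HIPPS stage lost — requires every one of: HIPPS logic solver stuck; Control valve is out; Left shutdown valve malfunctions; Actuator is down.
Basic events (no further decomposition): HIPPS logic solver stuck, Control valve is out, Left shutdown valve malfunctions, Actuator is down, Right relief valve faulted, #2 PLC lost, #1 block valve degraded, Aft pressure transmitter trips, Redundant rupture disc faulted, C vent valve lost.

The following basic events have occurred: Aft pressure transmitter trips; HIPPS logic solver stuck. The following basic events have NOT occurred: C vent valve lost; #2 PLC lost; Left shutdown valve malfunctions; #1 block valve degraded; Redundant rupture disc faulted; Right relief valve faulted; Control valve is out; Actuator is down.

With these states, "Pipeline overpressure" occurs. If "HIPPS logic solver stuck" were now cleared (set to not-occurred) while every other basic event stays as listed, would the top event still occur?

Counterfactual: set "HIPPS logic solver stuck" to not occurred.
HIPPS stage lost [AND]: HIPPS logic solver stuck=not, Control valve is out=not, Left shutdown valve malfunctions=not, Actuator is down=not → not all inputs occur → does not occur.
Block path fails [OR]: Right relief valve faulted=not, #2 PLC lost=not → no input occurs → does not occur.
Shutdown chain fails [OR]: Aft pressure transmitter trips=occurs, Redundant rupture disc faulted=not → at least one input occurs → occurs.
Vent line inoperative [OR]: #1 block valve degraded=not, Shutdown chain fails=occurs, C vent valve lost=not → at least one input occurs → occurs.
Pipeline overpressure [OR]: HIPPS stage lost=not, Block path fails=not, Vent line inoperative=occurs → at least one input occurs → occurs.

Yes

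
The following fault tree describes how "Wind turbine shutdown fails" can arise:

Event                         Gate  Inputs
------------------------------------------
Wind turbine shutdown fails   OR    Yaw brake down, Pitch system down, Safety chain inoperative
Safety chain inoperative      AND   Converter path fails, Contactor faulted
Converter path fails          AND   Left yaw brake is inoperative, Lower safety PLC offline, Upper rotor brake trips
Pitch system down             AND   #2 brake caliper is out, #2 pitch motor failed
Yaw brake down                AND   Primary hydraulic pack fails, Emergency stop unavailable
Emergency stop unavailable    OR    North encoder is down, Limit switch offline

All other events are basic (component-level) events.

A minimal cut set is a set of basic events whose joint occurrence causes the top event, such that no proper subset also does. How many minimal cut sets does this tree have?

Emergency stop unavailable [OR]: union of children's cut sets → 2 cut set(s).
Yaw brake down [AND]: one cut set from each child combined → 1 × 2 = 2 cut set(s).
Pitch system down [AND]: one cut set from each child combined → 1 × 1 = 1 cut set(s).
Converter path fails [AND]: one cut set from each child combined → 1 × 1 × 1 = 1 cut set(s).
Safety chain inoperative [AND]: one cut set from each child combined → 1 × 1 = 1 cut set(s).
Wind turbine shutdown fails [OR]: union of children's cut sets → 4 cut set(s).
Minimal cut sets: {North encoder is down, Primary hydraulic pack fails}; {Limit switch offline, Primary hydraulic pack fails}; {#2 brake caliper is out, #2 pitch motor failed}; {Contactor faulted, Left yaw brake is inoperative, Lower safety PLC offline, Upper rotor brake trips}.

4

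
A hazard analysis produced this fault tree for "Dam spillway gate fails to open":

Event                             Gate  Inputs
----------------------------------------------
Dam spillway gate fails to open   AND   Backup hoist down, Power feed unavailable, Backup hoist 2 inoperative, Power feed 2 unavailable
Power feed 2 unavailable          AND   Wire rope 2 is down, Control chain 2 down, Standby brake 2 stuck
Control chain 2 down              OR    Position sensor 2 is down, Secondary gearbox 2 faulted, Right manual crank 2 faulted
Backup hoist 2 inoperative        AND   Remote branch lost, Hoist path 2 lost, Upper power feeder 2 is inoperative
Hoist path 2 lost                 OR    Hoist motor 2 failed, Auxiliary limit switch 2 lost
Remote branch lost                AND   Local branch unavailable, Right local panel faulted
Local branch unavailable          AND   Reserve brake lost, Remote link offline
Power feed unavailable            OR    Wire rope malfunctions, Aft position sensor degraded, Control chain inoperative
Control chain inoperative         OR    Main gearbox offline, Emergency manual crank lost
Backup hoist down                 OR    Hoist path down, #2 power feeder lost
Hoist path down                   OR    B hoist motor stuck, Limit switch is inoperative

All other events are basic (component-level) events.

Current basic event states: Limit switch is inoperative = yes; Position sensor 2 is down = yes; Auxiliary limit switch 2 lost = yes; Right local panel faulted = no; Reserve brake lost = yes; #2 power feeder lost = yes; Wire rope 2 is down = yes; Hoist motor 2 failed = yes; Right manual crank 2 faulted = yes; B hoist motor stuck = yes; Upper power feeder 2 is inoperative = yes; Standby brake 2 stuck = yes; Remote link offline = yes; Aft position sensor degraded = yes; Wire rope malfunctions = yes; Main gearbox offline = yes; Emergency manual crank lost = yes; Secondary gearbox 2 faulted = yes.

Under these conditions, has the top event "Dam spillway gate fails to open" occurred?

Hoist path down [OR]: B hoist motor stuck=occurs, Limit switch is inoperative=occurs → at least one input occurs → occurs.
Backup hoist down [OR]: Hoist path down=occurs, #2 power feeder lost=occurs → at least one input occurs → occurs.
Control chain inoperative [OR]: Main gearbox offline=occurs, Emergency manual crank lost=occurs → at least one input occurs → occurs.
Power feed unavailable [OR]: Wire rope malfunctions=occurs, Aft position sensor degraded=occurs, Control chain inoperative=occurs → at least one input occurs → occurs.
Local branch unavailable [AND]: Reserve brake lost=occurs, Remote link offline=occurs → all inputs occur → occurs.
Remote branch lost [AND]: Local branch unavailable=occurs, Right local panel faulted=not → not all inputs occur → does not occur.
Hoist path 2 lost [OR]: Hoist motor 2 failed=occurs, Auxiliary limit switch 2 lost=occurs → at least one input occurs → occurs.
Backup hoist 2 inoperative [AND]: Remote branch lost=not, Hoist path 2 lost=occurs, Upper power feeder 2 is inoperative=occurs → not all inputs occur → does not occur.
Control chain 2 down [OR]: Position sensor 2 is down=occurs, Secondary gearbox 2 faulted=occurs, Right manual crank 2 faulted=occurs → at least one input occurs → occurs.
Power feed 2 unavailable [AND]: Wire rope 2 is down=occurs, Control chain 2 down=occurs, Standby brake 2 stuck=occurs → all inputs occur → occurs.
Dam spillway gate fails to open [AND]: Backup hoist down=occurs, Power feed unavailable=occurs, Backup hoist 2 inoperative=not, Power feed 2 unavailable=occurs → not all inputs occur → does not occur.

No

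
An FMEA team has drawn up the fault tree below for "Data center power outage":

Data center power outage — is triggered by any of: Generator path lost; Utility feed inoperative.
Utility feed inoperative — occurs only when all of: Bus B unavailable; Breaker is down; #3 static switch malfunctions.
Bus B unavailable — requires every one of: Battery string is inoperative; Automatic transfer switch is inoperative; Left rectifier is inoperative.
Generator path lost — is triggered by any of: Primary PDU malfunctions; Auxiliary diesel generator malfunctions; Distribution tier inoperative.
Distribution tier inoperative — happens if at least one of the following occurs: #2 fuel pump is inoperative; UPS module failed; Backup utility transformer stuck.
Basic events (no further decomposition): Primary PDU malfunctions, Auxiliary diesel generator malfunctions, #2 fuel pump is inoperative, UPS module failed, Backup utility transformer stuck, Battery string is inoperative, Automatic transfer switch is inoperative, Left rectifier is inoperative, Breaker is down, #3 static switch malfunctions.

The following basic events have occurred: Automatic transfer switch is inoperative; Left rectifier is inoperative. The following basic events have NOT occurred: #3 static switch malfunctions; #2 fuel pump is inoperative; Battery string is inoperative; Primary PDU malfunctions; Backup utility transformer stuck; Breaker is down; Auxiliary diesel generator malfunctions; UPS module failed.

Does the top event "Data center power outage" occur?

Distribution tier inoperative [OR]: #2 fuel pump is inoperative=not, UPS module failed=not, Backup utility transformer stuck=not → no input occurs → does not occur.
Generator path lost [OR]: Primary PDU malfunctions=not, Auxiliary diesel generator malfunctions=not, Distribution tier inoperative=not → no input occurs → does not occur.
Bus B unavailable [AND]: Battery string is inoperative=not, Automatic transfer switch is inoperative=occurs, Left rectifier is inoperative=occurs → not all inputs occur → does not occur.
Utility feed inoperative [AND]: Bus B unavailable=not, Breaker is down=not, #3 static switch malfunctions=not → not all inputs occur → does not occur.
Data center power outage [OR]: Generator path lost=not, Utility feed inoperative=not → no input occurs → does not occur.

No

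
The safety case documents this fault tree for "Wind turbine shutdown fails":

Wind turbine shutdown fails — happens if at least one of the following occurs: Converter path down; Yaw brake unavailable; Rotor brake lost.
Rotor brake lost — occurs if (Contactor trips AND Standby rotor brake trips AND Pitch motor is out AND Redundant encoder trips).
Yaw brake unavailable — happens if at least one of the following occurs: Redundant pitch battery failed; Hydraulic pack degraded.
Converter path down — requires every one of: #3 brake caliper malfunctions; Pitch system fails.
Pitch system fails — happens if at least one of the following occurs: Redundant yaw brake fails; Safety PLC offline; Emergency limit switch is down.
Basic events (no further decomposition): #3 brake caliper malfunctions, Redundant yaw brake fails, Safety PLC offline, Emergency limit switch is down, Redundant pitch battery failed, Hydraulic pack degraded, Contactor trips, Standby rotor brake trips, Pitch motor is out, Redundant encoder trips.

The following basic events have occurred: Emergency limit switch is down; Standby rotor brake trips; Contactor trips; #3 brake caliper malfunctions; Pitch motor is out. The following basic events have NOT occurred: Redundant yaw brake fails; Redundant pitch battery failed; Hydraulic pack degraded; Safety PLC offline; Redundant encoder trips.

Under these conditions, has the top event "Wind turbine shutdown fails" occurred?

Yes

Pitch system fails [OR]: Redundant yaw brake fails=not, Safety PLC offline=not, Emergency limit switch is down=occurs → at least one input occurs → occurs.
Converter path down [AND]: #3 brake caliper malfunctions=occurs, Pitch system fails=occurs → all inputs occur → occurs.
Yaw brake unavailable [OR]: Redundant pitch battery failed=not, Hydraulic pack degraded=not → no input occurs → does not occur.
Rotor brake lost [AND]: Contactor trips=occurs, Standby rotor brake trips=occurs, Pitch motor is out=occurs, Redundant encoder trips=not → not all inputs occur → does not occur.
Wind turbine shutdown fails [OR]: Converter path down=occurs, Yaw brake unavailable=not, Rotor brake lost=not → at least one input occurs → occurs.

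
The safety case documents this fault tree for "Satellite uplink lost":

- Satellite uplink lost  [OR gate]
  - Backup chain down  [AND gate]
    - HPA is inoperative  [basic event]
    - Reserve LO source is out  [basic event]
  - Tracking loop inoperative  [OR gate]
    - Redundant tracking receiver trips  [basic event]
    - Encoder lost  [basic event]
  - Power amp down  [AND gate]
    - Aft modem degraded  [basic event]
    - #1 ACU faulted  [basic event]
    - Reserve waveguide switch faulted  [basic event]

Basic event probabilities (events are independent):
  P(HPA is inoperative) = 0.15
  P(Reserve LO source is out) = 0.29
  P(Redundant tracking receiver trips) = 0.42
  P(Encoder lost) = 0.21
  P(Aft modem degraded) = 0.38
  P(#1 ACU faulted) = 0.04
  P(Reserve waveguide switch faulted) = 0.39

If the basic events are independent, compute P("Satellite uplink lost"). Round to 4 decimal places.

0.5643

P(Backup chain down) [AND] = 0.15 × 0.29 = 0.043500
P(Tracking loop inoperative) [OR] = 1 − (1−0.42) × (1−0.21) = 0.541800
P(Power amp down) [AND] = 0.38 × 0.04 × 0.39 = 0.005928
P(Satellite uplink lost) [OR] = 1 − (1−0.043500) × (1−0.541800) × (1−0.005928) = 0.564330
Rounded to 4 decimal places: P(Satellite uplink lost) ≈ 0.5643.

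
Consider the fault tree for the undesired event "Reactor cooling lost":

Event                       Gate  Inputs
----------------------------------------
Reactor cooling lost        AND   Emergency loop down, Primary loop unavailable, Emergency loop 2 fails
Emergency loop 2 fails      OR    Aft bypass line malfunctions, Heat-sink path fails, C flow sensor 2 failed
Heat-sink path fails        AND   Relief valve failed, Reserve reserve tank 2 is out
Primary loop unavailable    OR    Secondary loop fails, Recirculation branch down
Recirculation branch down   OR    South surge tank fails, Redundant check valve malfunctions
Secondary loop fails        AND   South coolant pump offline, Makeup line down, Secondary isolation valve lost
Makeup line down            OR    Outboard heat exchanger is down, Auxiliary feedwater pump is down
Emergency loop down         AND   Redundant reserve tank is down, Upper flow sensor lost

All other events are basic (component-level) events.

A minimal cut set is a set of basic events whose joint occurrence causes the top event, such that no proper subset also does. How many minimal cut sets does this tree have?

Emergency loop down [AND]: one cut set from each child combined → 1 × 1 = 1 cut set(s).
Makeup line down [OR]: union of children's cut sets → 2 cut set(s).
Secondary loop fails [AND]: one cut set from each child combined → 1 × 2 × 1 = 2 cut set(s).
Recirculation branch down [OR]: union of children's cut sets → 2 cut set(s).
Primary loop unavailable [OR]: union of children's cut sets → 4 cut set(s).
Heat-sink path fails [AND]: one cut set from each child combined → 1 × 1 = 1 cut set(s).
Emergency loop 2 fails [OR]: union of children's cut sets → 3 cut set(s).
Reactor cooling lost [AND]: one cut set from each child combined → 1 × 4 × 3 = 12 cut set(s).

12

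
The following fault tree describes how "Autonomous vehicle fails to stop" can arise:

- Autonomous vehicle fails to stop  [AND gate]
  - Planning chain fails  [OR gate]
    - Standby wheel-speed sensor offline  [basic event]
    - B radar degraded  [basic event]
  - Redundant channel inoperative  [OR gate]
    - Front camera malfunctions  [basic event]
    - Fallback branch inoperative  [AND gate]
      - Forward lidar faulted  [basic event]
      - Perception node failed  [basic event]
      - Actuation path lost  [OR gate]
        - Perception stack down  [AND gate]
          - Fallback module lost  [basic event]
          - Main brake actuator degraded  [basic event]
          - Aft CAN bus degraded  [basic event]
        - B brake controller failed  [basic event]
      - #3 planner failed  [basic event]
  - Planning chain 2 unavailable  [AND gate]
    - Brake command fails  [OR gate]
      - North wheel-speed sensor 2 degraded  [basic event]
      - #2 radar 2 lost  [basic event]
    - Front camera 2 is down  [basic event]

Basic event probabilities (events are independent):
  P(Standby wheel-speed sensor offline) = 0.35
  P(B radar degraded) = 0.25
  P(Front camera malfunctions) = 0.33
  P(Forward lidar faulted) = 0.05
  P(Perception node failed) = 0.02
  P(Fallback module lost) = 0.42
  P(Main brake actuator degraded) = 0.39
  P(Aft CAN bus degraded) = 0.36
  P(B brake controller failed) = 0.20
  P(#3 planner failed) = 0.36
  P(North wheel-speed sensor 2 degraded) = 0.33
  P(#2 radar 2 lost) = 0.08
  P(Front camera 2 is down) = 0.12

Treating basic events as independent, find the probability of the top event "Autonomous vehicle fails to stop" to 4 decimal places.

0.0078

P(Planning chain fails) [OR] = 1 − (1−0.35) × (1−0.25) = 0.512500
P(Perception stack down) [AND] = 0.42 × 0.39 × 0.36 = 0.058968
P(Actuation path lost) [OR] = 1 − (1−0.058968) × (1−0.20) = 0.247174
P(Fallback branch inoperative) [AND] = 0.05 × 0.02 × 0.247174 × 0.36 = 0.000089
P(Redundant channel inoperative) [OR] = 1 − (1−0.33) × (1−0.000089) = 0.330060
P(Brake command fails) [OR] = 1 − (1−0.33) × (1−0.08) = 0.383600
P(Planning chain 2 unavailable) [AND] = 0.383600 × 0.12 = 0.046032
P(Autonomous vehicle fails to stop) [AND] = 0.512500 × 0.330060 × 0.046032 = 0.007787
Rounded to 4 decimal places: P(Autonomous vehicle fails to stop) ≈ 0.0078.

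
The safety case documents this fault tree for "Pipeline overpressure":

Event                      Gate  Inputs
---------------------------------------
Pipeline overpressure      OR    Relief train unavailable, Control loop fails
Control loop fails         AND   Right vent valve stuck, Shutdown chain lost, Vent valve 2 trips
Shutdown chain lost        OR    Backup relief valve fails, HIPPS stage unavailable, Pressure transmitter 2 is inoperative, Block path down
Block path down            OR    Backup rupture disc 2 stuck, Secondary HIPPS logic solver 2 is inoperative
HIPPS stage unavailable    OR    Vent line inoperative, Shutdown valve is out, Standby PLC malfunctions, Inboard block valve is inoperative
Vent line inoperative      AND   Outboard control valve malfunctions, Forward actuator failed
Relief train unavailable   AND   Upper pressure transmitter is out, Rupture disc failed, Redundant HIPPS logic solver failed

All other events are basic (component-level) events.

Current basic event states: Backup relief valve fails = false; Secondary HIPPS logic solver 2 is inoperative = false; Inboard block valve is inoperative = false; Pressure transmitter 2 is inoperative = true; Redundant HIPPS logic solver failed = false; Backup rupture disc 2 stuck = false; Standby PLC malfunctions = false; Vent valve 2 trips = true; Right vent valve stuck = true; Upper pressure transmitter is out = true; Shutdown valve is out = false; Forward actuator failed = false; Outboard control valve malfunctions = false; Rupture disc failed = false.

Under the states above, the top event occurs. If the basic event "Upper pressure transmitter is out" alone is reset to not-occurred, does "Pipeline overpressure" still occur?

Counterfactual: set "Upper pressure transmitter is out" to not occurred.
Relief train unavailable [AND]: Upper pressure transmitter is out=not, Rupture disc failed=not, Redundant HIPPS logic solver failed=not → not all inputs occur → does not occur.
Vent line inoperative [AND]: Outboard control valve malfunctions=not, Forward actuator failed=not → not all inputs occur → does not occur.
HIPPS stage unavailable [OR]: Vent line inoperative=not, Shutdown valve is out=not, Standby PLC malfunctions=not, Inboard block valve is inoperative=not → no input occurs → does not occur.
Block path down [OR]: Backup rupture disc 2 stuck=not, Secondary HIPPS logic solver 2 is inoperative=not → no input occurs → does not occur.
Shutdown chain lost [OR]: Backup relief valve fails=not, HIPPS stage unavailable=not, Pressure transmitter 2 is inoperative=occurs, Block path down=not → at least one input occurs → occurs.
Control loop fails [AND]: Right vent valve stuck=occurs, Shutdown chain lost=occurs, Vent valve 2 trips=occurs → all inputs occur → occurs.
Pipeline overpressure [OR]: Relief train unavailable=not, Control loop fails=occurs → at least one input occurs → occurs.

Yes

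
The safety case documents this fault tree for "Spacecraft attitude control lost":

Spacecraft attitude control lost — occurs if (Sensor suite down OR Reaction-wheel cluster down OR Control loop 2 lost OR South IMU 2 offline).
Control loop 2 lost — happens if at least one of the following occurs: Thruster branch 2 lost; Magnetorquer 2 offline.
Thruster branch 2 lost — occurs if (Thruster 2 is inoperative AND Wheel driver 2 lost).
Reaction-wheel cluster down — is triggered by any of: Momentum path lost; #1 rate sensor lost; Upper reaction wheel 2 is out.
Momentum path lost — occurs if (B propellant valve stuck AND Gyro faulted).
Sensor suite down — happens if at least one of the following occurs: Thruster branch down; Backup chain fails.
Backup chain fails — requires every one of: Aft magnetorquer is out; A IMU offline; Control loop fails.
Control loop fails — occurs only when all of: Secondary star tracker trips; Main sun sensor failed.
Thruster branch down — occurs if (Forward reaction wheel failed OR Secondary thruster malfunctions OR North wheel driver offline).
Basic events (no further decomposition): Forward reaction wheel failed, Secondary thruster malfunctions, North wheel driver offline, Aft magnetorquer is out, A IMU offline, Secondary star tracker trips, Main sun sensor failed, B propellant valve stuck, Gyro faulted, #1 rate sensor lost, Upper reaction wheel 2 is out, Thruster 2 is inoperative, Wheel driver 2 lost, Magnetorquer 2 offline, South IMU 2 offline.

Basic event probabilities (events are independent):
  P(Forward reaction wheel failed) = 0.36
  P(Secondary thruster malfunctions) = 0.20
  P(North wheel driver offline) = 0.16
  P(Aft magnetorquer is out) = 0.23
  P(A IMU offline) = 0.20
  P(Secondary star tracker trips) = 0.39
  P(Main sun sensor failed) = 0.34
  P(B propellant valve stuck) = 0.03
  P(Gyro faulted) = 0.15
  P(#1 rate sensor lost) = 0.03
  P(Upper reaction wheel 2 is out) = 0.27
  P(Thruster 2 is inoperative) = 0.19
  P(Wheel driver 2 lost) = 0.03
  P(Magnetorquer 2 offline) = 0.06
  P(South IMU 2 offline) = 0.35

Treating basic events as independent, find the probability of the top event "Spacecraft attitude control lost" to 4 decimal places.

0.8169

P(Thruster branch down) [OR] = 1 − (1−0.36) × (1−0.20) × (1−0.16) = 0.569920
P(Control loop fails) [AND] = 0.39 × 0.34 = 0.132600
P(Backup chain fails) [AND] = 0.23 × 0.20 × 0.132600 = 0.006100
P(Sensor suite down) [OR] = 1 − (1−0.569920) × (1−0.006100) = 0.572543
P(Momentum path lost) [AND] = 0.03 × 0.15 = 0.004500
P(Reaction-wheel cluster down) [OR] = 1 − (1−0.004500) × (1−0.03) × (1−0.27) = 0.295086
P(Thruster branch 2 lost) [AND] = 0.19 × 0.03 = 0.005700
P(Control loop 2 lost) [OR] = 1 − (1−0.005700) × (1−0.06) = 0.065358
P(Spacecraft attitude control lost) [OR] = 1 − (1−0.572543) × (1−0.295086) × (1−0.065358) × (1−0.35) = 0.816943
Rounded to 4 decimal places: P(Spacecraft attitude control lost) ≈ 0.8169.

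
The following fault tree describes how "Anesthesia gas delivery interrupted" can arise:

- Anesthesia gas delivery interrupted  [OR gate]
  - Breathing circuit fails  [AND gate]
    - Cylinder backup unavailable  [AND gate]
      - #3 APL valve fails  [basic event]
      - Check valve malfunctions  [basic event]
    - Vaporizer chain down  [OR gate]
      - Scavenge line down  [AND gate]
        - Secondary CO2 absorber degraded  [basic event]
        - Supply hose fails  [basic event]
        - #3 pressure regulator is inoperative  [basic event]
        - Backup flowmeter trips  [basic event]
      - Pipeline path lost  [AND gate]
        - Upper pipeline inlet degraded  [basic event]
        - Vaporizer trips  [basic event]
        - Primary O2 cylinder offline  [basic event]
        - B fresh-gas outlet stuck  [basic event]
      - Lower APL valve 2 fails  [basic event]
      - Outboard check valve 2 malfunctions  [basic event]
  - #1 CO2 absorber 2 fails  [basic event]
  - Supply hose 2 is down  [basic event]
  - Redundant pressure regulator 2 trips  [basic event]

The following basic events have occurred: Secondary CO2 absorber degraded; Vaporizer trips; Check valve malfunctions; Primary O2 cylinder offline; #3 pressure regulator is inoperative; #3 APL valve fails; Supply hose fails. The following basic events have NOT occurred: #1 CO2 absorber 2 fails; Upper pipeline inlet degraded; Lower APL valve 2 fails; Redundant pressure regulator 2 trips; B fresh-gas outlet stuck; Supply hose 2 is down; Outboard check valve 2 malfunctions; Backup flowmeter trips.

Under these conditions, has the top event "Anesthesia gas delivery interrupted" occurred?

Cylinder backup unavailable [AND]: #3 APL valve fails=occurs, Check valve malfunctions=occurs → all inputs occur → occurs.
Scavenge line down [AND]: Secondary CO2 absorber degraded=occurs, Supply hose fails=occurs, #3 pressure regulator is inoperative=occurs, Backup flowmeter trips=not → not all inputs occur → does not occur.
Pipeline path lost [AND]: Upper pipeline inlet degraded=not, Vaporizer trips=occurs, Primary O2 cylinder offline=occurs, B fresh-gas outlet stuck=not → not all inputs occur → does not occur.
Vaporizer chain down [OR]: Scavenge line down=not, Pipeline path lost=not, Lower APL valve 2 fails=not, Outboard check valve 2 malfunctions=not → no input occurs → does not occur.
Breathing circuit fails [AND]: Cylinder backup unavailable=occurs, Vaporizer chain down=not → not all inputs occur → does not occur.
Anesthesia gas delivery interrupted [OR]: Breathing circuit fails=not, #1 CO2 absorber 2 fails=not, Supply hose 2 is down=not, Redundant pressure regulator 2 trips=not → no input occurs → does not occur.

No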